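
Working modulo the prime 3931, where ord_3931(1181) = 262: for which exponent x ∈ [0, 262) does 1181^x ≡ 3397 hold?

Baby-step giant-step with m = ceil(sqrt(262)) = 17.
Baby table (1181^j mod 3931 for j=0..16):
  0:1  1:1181  2:3187  3:1880  4:3196  5:716  6:431  7:1912
  8:1678  9:494  10:1626  11:1978  12:1004  13:2493  14:3845  15:640
  16:1088
Giant step factor: 1181^(-17) ≡ 1143 (mod 3931).
Scan 3397·1143^i mod 3931 for i = 0, 1, …:
  i=0: 3397   i=1: 2874   i=2: 2597   i=3: 466
  i=4: 1953   i=5: 3402   i=6: 727   i=7: 1520
  i=8: 3789   i=9: 2796   i=10: 3856   i=11: 757
  i=12: 431
Match at i=12, j=6: x = 12·17 + 6 = 210.

210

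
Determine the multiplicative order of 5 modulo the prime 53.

52

The order of 5 must divide p − 1 = 52 = 2^2 · 13.
Divisors: 1, 2, 4, 13, 26, 52.
Check each in increasing order: 5^1 ≡ 5;  5^2 ≡ 25;  5^4 ≡ 42;  5^13 ≡ 23;  5^26 ≡ 52;  5^52 ≡ 1.
Smallest exponent giving 1 is 52.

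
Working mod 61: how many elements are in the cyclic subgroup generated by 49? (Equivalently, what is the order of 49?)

30

The order of 49 must divide p − 1 = 60 = 2^2 · 3 · 5.
Divisors: 1, 2, 3, 4, 5, 6, 10, 12, 15, 20, 30, 60.
Check each in increasing order: 49^1 ≡ 49;  49^2 ≡ 22;  49^3 ≡ 41;  49^4 ≡ 57;  49^5 ≡ 48;  49^6 ≡ 34;  49^10 ≡ 47;  49^12 ≡ 58;  49^15 ≡ 60;  49^20 ≡ 13;  49^30 ≡ 1.
Smallest exponent giving 1 is 30.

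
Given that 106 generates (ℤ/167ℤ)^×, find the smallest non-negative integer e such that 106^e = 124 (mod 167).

156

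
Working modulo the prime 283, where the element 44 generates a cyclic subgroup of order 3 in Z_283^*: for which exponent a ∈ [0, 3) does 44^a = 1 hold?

0

Successive powers of 44 modulo 283:
  44^0=1
So 44^0 ≡ 1 (mod 283), giving a = 0.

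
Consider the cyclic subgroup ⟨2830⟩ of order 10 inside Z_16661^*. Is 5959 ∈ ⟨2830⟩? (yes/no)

no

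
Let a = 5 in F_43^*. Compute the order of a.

42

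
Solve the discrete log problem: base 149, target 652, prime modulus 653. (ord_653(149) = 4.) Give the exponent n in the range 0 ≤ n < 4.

2

Successive powers of 149 modulo 653:
  149^0=1  149^1=149  149^2=652
So 149^2 ≡ 652 (mod 653), giving n = 2.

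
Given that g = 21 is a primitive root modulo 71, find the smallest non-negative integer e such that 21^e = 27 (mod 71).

Baby-step giant-step with m = ceil(sqrt(70)) = 9.
Baby table (21^j mod 71 for j=0..8):
  0:1  1:21  2:15  3:31  4:12  5:39  6:38  7:17
  8:2
Giant step factor: 21^(-9) ≡ 22 (mod 71).
Scan 27·22^i mod 71 for i = 0, 1, …:
  i=0: 27   i=1: 26   i=2: 4   i=3: 17
Match at i=3, j=7: e = 3·9 + 7 = 34.

34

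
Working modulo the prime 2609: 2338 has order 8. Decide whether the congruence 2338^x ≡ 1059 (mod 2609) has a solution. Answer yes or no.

⟨2338⟩ has order 8; its elements mod 2609 are {1, 271, 389, 1059, 1550, 2220, 2338, 2608}.
1059 is in this set.

yes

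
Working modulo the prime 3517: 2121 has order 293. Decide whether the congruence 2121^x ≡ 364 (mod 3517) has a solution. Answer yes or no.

364 ∈ ⟨2121⟩ iff 364^293 ≡ 1 (mod 3517), since |⟨2121⟩| = 293.
364^293 mod 3517 = 3258.
Since 3258 ≠ 1, 364 does not lie in the subgroup.

no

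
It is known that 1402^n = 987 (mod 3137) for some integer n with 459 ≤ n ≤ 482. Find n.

Compute 1402^459 mod 3137 = 1068, then multiply by 1402 repeatedly:
  1402^459=1068  1402^460=987
Found 987 at exponent 460.

460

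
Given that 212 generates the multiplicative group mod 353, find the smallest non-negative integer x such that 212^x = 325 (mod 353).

145

Baby-step giant-step with m = ceil(sqrt(352)) = 19.
Baby table (212^j mod 353 for j=0..18):
  0:1  1:212  2:113  3:305  4:61  5:224  6:186  7:249
  8:191  9:250  10:50  11:10  12:2  13:71  14:226  15:257
  16:122  17:95  18:19
Giant step factor: 212^(-19) ≡ 56 (mod 353).
Scan 325·56^i mod 353 for i = 0, 1, …:
  i=0: 325   i=1: 197   i=2: 89   i=3: 42
  i=4: 234   i=5: 43   i=6: 290   i=7: 2
Match at i=7, j=12: x = 7·19 + 12 = 145.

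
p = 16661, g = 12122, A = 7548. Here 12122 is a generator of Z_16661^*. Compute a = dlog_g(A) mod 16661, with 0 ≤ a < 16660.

16301

Baby-step giant-step with m = ceil(sqrt(16660)) = 130.
Baby table (12122^j mod 16661 for j=0..129):
  0:1  1:12122  2:9525  3:1320  4:6480  5:10606  6:9656  7:6507
  8:4680  9:255  10:8825  11:13030  12:3380  13:2961  14:5448  15:13113
  16:9846  17:10469  18:15042  19:1140  20:7111  21:12189  22:5310  23:6377
  24:11615  25:11580  26:3835  27:3680  28:7463  29:13917  30:9249  31:4509
  32:10018  33:12828  34:3903  35:11587  36:5384  37:3711  38:42  39:9294
  40:186  41:5457  42:5584  43:12266  44:5688  45:6718  46:13289  47:10710
  48:4108  49:14108  50:8672  51:7735  52:12223  53:933  54:13668  55:6512
  56:15307  57:14558  58:15425  59:12108  60:6427  61:1258  62:4661  63:3191
  64:11121  65:4611  66:13548  67:1379  68:5255  69:6107  70:4231  71:5624
  72:13977  73:3485  74:9535  75:5913  76:1764  77:7145  78:7812  79:12601
  80:1274  81:15342  82:5642  83:15580  84:8325  85:16634  86:5926  87:9401
  88:14343  89:8311  90:13536  91:5864  92:7582  93:6928  94:9776  95:11640
  96:14732  97:8706  98:3358  99:2853  100:12491  101:734  102:574  103:10391
  104:2542  105:7935  106:4117  107:6579  108:11092  109:2954  110:3899  111:13082
  112:606  113:15092  114:7444  115:192  116:11545  117:12751  118:3525  119:11246
  120:3710  121:4581  122:16430  123:15527  124:15638  125:11639  126:2610  127:15842
  128:2038  129:13034
Giant step factor: 12122^(-130) ≡ 16387 (mod 16661).
Scan 7548·16387^i mod 16661 for i = 0, 1, …:
  i=0: 7548   i=1: 14473   i=2: 16377   i=3: 11172
  i=4: 4496   i=5: 1010   i=6: 6497   i=7: 2549
  i=8: 1336   i=9: 478     …   i=124: 2100
  i=125: 7735
Match at i=125, j=51: a = 125·130 + 51 = 16301.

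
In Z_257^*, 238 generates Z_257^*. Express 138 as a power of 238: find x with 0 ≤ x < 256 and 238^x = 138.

145

Baby-step giant-step with m = ceil(sqrt(256)) = 16.
Baby table (238^j mod 257 for j=0..15):
  0:1  1:238  2:104  3:80  4:22  5:96  6:232  7:218
  8:227  9:56  10:221  11:170  12:111  13:204  14:236  15:142
Giant step factor: 238^(-16) ≡ 2 (mod 257).
Scan 138·2^i mod 257 for i = 0, 1, …:
  i=0: 138   i=1: 19   i=2: 38   i=3: 76
  i=4: 152   i=5: 47   i=6: 94   i=7: 188
  i=8: 119   i=9: 238
Match at i=9, j=1: x = 9·16 + 1 = 145.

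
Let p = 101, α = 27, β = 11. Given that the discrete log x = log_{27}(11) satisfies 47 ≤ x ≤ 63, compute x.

59

Compute 27^47 mod 101 = 59, then multiply by 27 repeatedly:
  27^47=59  27^48=78  27^49=86  27^50=100  27^51=74
  27^52=79  27^53=12  27^54=21  27^55=62  27^56=58
  27^57=51  27^58=64  27^59=11
Found 11 at exponent 59.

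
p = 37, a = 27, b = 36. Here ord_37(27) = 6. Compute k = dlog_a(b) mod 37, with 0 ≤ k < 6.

Successive powers of 27 modulo 37:
  27^0=1  27^1=27  27^2=26  27^3=36
So 27^3 ≡ 36 (mod 37), giving k = 3.

3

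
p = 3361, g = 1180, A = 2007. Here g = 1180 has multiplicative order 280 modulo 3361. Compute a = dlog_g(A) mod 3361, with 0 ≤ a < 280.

263

Baby-step giant-step with m = ceil(sqrt(280)) = 17.
Baby table (1180^j mod 3361 for j=0..16):
  0:1  1:1180  2:946  3:428  4:890  5:1568  6:1690  7:1127
  8:2265  9:705  10:1733  11:1452  12:2611  13:2304  14:3032  15:1656
  16:1339
Giant step factor: 1180^(-17) ≡ 2007 (mod 3361).
Scan 2007·2007^i mod 3361 for i = 0, 1, …:
  i=0: 2007   i=1: 1571   i=2: 379   i=3: 1067
  i=4: 512   i=5: 2479   i=6: 1073   i=7: 2471
  i=8: 1822   i=9: 3347     …   i=14: 2915
  i=15: 2265
Match at i=15, j=8: a = 15·17 + 8 = 263.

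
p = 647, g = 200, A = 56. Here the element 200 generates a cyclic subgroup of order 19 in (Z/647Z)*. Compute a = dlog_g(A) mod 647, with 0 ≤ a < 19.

4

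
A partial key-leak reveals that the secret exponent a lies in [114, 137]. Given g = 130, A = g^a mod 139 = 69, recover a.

Compute 130^114 mod 139 = 57, then multiply by 130 repeatedly:
  130^114=57  130^115=43  130^116=30  130^117=8  130^118=67
  130^119=92  130^120=6  130^121=85  130^122=69
Found 69 at exponent 122.

122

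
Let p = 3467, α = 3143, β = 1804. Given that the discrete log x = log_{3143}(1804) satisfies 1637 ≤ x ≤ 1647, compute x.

1638

Compute 3143^1637 mod 3467 = 2905, then multiply by 3143 repeatedly:
  3143^1637=2905  3143^1638=1804
Found 1804 at exponent 1638.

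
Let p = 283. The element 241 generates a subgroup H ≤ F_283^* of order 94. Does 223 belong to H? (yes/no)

yes

223 ∈ ⟨241⟩ iff 223^94 ≡ 1 (mod 283), since |⟨241⟩| = 94.
223^94 mod 283 = 1.
Since 1 = 1, 223 lies in the subgroup.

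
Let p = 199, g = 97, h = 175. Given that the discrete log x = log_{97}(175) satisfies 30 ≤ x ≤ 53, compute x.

44

Compute 97^30 mod 199 = 123, then multiply by 97 repeatedly:
  97^30=123  97^31=190  97^32=122  97^33=93  97^34=66
  97^35=34  97^36=114  97^37=113  97^38=16  97^39=159
  97^40=100  97^41=148  97^42=28  97^43=129  97^44=175
Found 175 at exponent 44.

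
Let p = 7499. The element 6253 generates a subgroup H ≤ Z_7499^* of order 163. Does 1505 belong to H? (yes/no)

1505 ∈ ⟨6253⟩ iff 1505^163 ≡ 1 (mod 7499), since |⟨6253⟩| = 163.
1505^163 mod 7499 = 1.
Since 1 = 1, 1505 lies in the subgroup.

yes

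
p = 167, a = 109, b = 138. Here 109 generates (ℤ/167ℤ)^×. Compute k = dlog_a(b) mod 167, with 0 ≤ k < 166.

27

Successive powers of 109 modulo 167:
  109^0=1  109^1=109  109^2=24  109^3=111  109^4=75  109^5=159
  109^6=130  109^7=142  109^8=114  109^9=68  109^10=64  109^11=129
  109^12=33  109^13=90  109^14=124  109^15=156  109^16=137  109^17=70
  109^18=115  109^19=10  109^20=88  109^21=73  109^22=108  109^23=82
  109^24=87  109^25=131  109^26=84  109^27=138
So 109^27 ≡ 138 (mod 167), giving k = 27.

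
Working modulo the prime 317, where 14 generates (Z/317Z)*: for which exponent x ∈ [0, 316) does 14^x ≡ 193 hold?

Baby-step giant-step with m = ceil(sqrt(316)) = 18.
Baby table (14^j mod 317 for j=0..17):
  0:1  1:14  2:196  3:208  4:59  5:192  6:152  7:226
  8:311  9:233  10:92  11:20  12:280  13:116  14:39  15:229
  16:36  17:187
Giant step factor: 14^(-18) ≡ 58 (mod 317).
Scan 193·58^i mod 317 for i = 0, 1, …:
  i=0: 193   i=1: 99   i=2: 36
Match at i=2, j=16: x = 2·18 + 16 = 52.

52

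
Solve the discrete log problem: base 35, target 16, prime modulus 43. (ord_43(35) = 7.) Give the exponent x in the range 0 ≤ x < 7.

Successive powers of 35 modulo 43:
  35^0=1  35^1=35  35^2=21  35^3=4  35^4=11  35^5=41
  35^6=16
So 35^6 ≡ 16 (mod 43), giving x = 6.

6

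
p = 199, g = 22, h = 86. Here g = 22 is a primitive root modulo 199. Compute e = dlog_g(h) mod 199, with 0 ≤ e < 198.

2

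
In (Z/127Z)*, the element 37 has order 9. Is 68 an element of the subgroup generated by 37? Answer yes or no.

yes

68 ∈ ⟨37⟩ iff 68^9 ≡ 1 (mod 127), since |⟨37⟩| = 9.
68^9 mod 127 = 1.
Since 1 = 1, 68 lies in the subgroup.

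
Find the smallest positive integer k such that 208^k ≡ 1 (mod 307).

306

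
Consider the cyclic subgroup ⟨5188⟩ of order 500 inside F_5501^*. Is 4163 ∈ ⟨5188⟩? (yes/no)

no

4163 ∈ ⟨5188⟩ iff 4163^500 ≡ 1 (mod 5501), since |⟨5188⟩| = 500.
4163^500 mod 5501 = 3939.
Since 3939 ≠ 1, 4163 does not lie in the subgroup.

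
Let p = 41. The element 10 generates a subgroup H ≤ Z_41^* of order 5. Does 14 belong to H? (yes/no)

14 ∈ ⟨10⟩ iff 14^5 ≡ 1 (mod 41), since |⟨10⟩| = 5.
14^5 mod 41 = 27.
Since 27 ≠ 1, 14 does not lie in the subgroup.

no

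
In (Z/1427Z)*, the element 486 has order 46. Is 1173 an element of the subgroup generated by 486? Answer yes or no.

1173 ∈ ⟨486⟩ iff 1173^46 ≡ 1 (mod 1427), since |⟨486⟩| = 46.
1173^46 mod 1427 = 520.
Since 520 ≠ 1, 1173 does not lie in the subgroup.

no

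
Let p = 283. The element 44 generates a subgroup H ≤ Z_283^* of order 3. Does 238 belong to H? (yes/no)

yes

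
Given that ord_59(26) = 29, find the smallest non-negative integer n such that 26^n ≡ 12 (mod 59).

15

Successive powers of 26 modulo 59:
  26^0=1  26^1=26  26^2=27  26^3=53  26^4=21  26^5=15
  26^6=36  26^7=51  26^8=28  26^9=20  26^10=48  26^11=9
  26^12=57  26^13=7  26^14=5  26^15=12
So 26^15 ≡ 12 (mod 59), giving n = 15.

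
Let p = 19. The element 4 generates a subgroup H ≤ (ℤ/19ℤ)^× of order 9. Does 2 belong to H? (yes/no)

⟨4⟩ has order 9; its elements mod 19 are {1, 4, 5, 6, 7, 9, 11, 16, 17}.
2 is not in this set.

no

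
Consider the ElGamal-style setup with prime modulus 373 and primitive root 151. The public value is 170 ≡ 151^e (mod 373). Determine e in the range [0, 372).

Baby-step giant-step with m = ceil(sqrt(372)) = 20.
Baby table (151^j mod 373 for j=0..19):
  0:1  1:151  2:48  3:161  4:66  5:268  6:184  7:182
  8:253  9:157  10:208  11:76  12:286  13:291  14:300  15:167
  16:226  17:183  18:31  19:205
Giant step factor: 151^(-20) ≡ 93 (mod 373).
Scan 170·93^i mod 373 for i = 0, 1, …:
  i=0: 170   i=1: 144   i=2: 337   i=3: 9
  i=4: 91   i=5: 257   i=6: 29   i=7: 86
  i=8: 165   i=9: 52     …   i=16: 215
  i=17: 226
Match at i=17, j=16: e = 17·20 + 16 = 356.

356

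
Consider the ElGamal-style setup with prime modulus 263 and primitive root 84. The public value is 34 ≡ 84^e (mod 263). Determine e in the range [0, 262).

Baby-step giant-step with m = ceil(sqrt(262)) = 17.
Baby table (84^j mod 263 for j=0..16):
  0:1  1:84  2:218  3:165  4:184  5:202  6:136  7:115
  8:192  9:85  10:39  11:120  12:86  13:123  14:75  15:251
  16:44
Giant step factor: 84^(-17) ≡ 94 (mod 263).
Scan 34·94^i mod 263 for i = 0, 1, …:
  i=0: 34   i=1: 40   i=2: 78   i=3: 231
  i=4: 148   i=5: 236   i=6: 92   i=7: 232
  i=8: 242   i=9: 130   i=10: 122   i=11: 159
  i=12: 218
Match at i=12, j=2: e = 12·17 + 2 = 206.

206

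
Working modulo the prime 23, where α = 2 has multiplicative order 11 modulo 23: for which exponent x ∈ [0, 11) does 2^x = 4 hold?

2

Successive powers of 2 modulo 23:
  2^0=1  2^1=2  2^2=4
So 2^2 ≡ 4 (mod 23), giving x = 2.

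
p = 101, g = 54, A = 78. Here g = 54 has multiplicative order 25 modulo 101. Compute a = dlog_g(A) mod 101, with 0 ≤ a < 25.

17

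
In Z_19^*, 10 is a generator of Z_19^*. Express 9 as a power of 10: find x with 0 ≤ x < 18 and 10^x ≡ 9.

10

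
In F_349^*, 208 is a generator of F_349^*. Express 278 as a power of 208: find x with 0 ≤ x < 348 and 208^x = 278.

197

Baby-step giant-step with m = ceil(sqrt(348)) = 19.
Baby table (208^j mod 349 for j=0..18):
  0:1  1:208  2:337  3:296  4:144  5:287  6:17  7:46
  8:145  9:146  10:5  11:342  12:289  13:84  14:22  15:39
  16:85  17:230  18:27
Giant step factor: 208^(-19) ≡ 120 (mod 349).
Scan 278·120^i mod 349 for i = 0, 1, …:
  i=0: 278   i=1: 205   i=2: 170   i=3: 158
  i=4: 114   i=5: 69   i=6: 253   i=7: 346
  i=8: 338   i=9: 76   i=10: 46
Match at i=10, j=7: x = 10·19 + 7 = 197.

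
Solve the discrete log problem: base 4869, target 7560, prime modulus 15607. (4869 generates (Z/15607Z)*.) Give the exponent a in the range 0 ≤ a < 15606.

11925

Baby-step giant-step with m = ceil(sqrt(15606)) = 125.
Baby table (4869^j mod 15607 for j=0..124):
  0:1  1:4869  2:128  3:14559  4:777  5:6319  6:5814  7:12875
  8:10663  9:9265  10:7055  11:15395  12:13441  13:4078  14:3678  15:6953
  16:2574  17:385  18:1725  19:2459  20:2302  21:2612  22:13730  23:6589
  24:9456  25:614  26:8629  27:557  28:12022  29:8868  30:9330  31:11400
  32:8108  33:7749  34:7762  35:8631  36:10295  37:12278  38:6772  39:10884
  40:8431  41:4129  42:2285  43:13481  44:11554  45:8798  46:11854  47:2440
  48:3433  49:180  50:2428  51:7433  52:14251  53:15004  54:13716  55:851
  56:7664  57:15286  58:13358  59:5733  60:8661  61:295  62:511  63:6546
  64:2980  65:10717  66:6872  67:13967  68:5624  69:8578  70:1950  71:5494
  72:15495  73:917  74:1271  75:8127  76:6618  77:10194  78:4326  79:9451
  80:7483  81:7989  82:5797  83:8137  84:8487  85:11474  86:9453  87:1614
  88:8245  89:3701  90:9691  91:5518  92:7495  93:3989  94:7333  95:11168
  96:2204  97:9267  98:1186  99:44  100:11345  101:5632  102:709  103:2974
  104:12717  105:6104  106:4648  107:962  108:1878  109:13887  110:6279  111:13945
  112:7755  113:5762  114:9399  115:4007  116:1333  117:13472  118:14554  119:7646
  120:5679  121:11054  122:8990  123:10282  124:11409
Giant step factor: 4869^(-125) ≡ 10037 (mod 15607).
Scan 7560·10037^i mod 15607 for i = 0, 1, …:
  i=0: 7560   i=1: 14093   i=2: 5200   i=3: 2592
  i=4: 14642   i=5: 6242   i=6: 4456   i=7: 10817
  i=8: 7937   i=9: 5541     …   i=94: 10266
  i=95: 2428
Match at i=95, j=50: a = 95·125 + 50 = 11925.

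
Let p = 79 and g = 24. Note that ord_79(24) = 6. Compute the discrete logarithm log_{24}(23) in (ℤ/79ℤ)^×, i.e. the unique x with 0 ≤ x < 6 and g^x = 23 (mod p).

Successive powers of 24 modulo 79:
  24^0=1  24^1=24  24^2=23
So 24^2 ≡ 23 (mod 79), giving x = 2.

2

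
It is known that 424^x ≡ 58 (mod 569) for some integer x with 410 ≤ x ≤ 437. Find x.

Compute 424^410 mod 569 = 138, then multiply by 424 repeatedly:
  424^410=138  424^411=474  424^412=119  424^413=384  424^414=82
  424^415=59  424^416=549  424^417=55  424^418=560  424^419=167
  424^420=252  424^421=445  424^422=341  424^423=58
Found 58 at exponent 423.

423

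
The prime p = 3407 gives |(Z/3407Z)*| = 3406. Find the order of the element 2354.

The order of 2354 must divide p − 1 = 3406 = 2 · 13 · 131.
Divisors: 1, 2, 13, 26, 131, 262, 1703, 3406.
Check each in increasing order: 2354^1 ≡ 2354;  2354^2 ≡ 1534;  2354^13 ≡ 2835;  2354^26 ≡ 112;  2354^131 ≡ 235;  2354^262 ≡ 713;  2354^1703 ≡ 3406;  2354^3406 ≡ 1.
Smallest exponent giving 1 is 3406.

3406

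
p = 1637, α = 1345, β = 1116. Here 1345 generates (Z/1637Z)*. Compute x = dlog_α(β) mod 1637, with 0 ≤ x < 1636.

1246

Baby-step giant-step with m = ceil(sqrt(1636)) = 41.
Baby table (1345^j mod 1637 for j=0..40):
  0:1  1:1345  2:140  3:45  4:1593  5:1389  6:388  7:1294
  8:299  9:1090  10:935  11:359  12:1577  13:1150  14:1422  15:574
  16:1003  17:147  18:1275  19:936  20:67  21:80  22:1195  23:1378
  24:326  25:1391  26:1441  27:1574  28:389  29:1002  30:439  31:1135
  32:891  33:111  34:328  35:807  36:84  37:27  38:301  39:506
  40:1215
Giant step factor: 1345^(-41) ≡ 1462 (mod 1637).
Scan 1116·1462^i mod 1637 for i = 0, 1, …:
  i=0: 1116   i=1: 1140   i=2: 214   i=3: 201
  i=4: 839   i=5: 505   i=6: 23   i=7: 886
  i=8: 465   i=9: 475     …   i=29: 172
  i=30: 1003
Match at i=30, j=16: x = 30·41 + 16 = 1246.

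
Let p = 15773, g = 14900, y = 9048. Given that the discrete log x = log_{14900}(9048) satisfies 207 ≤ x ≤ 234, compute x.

Compute 14900^207 mod 15773 = 2120, then multiply by 14900 repeatedly:
  14900^207=2120  14900^208=10454  14900^209=6225  14900^210=7260  14900^211=2766
  14900^212=14324  14900^213=3137  14900^214=5901  14900^215=6198  14900^216=15058
  14900^217=9048
Found 9048 at exponent 217.

217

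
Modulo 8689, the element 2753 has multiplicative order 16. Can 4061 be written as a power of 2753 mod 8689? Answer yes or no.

4061 ∈ ⟨2753⟩ iff 4061^16 ≡ 1 (mod 8689), since |⟨2753⟩| = 16.
4061^16 mod 8689 = 1.
Since 1 = 1, 4061 lies in the subgroup.

yes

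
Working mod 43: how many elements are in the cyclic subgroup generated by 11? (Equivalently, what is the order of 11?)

7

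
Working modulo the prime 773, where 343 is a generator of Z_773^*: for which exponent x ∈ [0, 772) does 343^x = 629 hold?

Baby-step giant-step with m = ceil(sqrt(772)) = 28.
Baby table (343^j mod 773 for j=0..27):
  0:1  1:343  2:153  3:688  4:219  5:136  6:268  7:710
  8:35  9:410  10:717  11:117  12:708  13:122  14:104  15:114
  16:452  17:436  18:359  19:230  20:44  21:405  22:548  23:125
  24:360  25:573  26:197  27:320
Giant step factor: 343^(-28) ≡ 644 (mod 773).
Scan 629·644^i mod 773 for i = 0, 1, …:
  i=0: 629   i=1: 24   i=2: 769   i=3: 516
  i=4: 687   i=5: 272   i=6: 470   i=7: 437
  i=8: 56   i=9: 506     …   i=21: 232
  i=22: 219
Match at i=22, j=4: x = 22·28 + 4 = 620.

620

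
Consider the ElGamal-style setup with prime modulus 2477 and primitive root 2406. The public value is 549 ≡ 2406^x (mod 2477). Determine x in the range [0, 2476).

1455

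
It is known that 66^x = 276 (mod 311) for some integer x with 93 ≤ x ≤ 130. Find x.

101

Compute 66^93 mod 311 = 95, then multiply by 66 repeatedly:
  66^93=95  66^94=50  66^95=190  66^96=100  66^97=69
  66^98=200  66^99=138  66^100=89  66^101=276
Found 276 at exponent 101.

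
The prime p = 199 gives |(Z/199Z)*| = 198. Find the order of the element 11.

22

The order of 11 must divide p − 1 = 198 = 2 · 3^2 · 11.
Divisors: 1, 2, 3, 6, 9, 11, 18, 22, 33, 66, 99, 198.
Check each in increasing order: 11^1 ≡ 11;  11^2 ≡ 121;  11^3 ≡ 137;  11^6 ≡ 63;  11^9 ≡ 74;  11^11 ≡ 198;  11^18 ≡ 103;  11^22 ≡ 1.
Smallest exponent giving 1 is 22.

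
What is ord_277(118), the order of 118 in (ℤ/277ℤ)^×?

The order of 118 must divide p − 1 = 276 = 2^2 · 3 · 23.
Divisors: 1, 2, 3, 4, 6, 12, 23, 46, 69, 92, 138, 276.
Check each in increasing order: 118^1 ≡ 118;  118^2 ≡ 74;  118^3 ≡ 145;  118^4 ≡ 213;  118^6 ≡ 250;  118^12 ≡ 175;  118^23 ≡ 60;  118^46 ≡ 276;  118^69 ≡ 217;  118^92 ≡ 1.
Smallest exponent giving 1 is 92.

92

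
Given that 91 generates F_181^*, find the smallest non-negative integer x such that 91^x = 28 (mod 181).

163

Baby-step giant-step with m = ceil(sqrt(180)) = 14.
Baby table (91^j mod 181 for j=0..13):
  0:1  1:91  2:136  3:68  4:34  5:17  6:99  7:140
  8:70  9:35  10:108  11:54  12:27  13:104
Giant step factor: 91^(-14) ≡ 94 (mod 181).
Scan 28·94^i mod 181 for i = 0, 1, …:
  i=0: 28   i=1: 98   i=2: 162   i=3: 24
  i=4: 84   i=5: 113   i=6: 124   i=7: 72
  i=8: 71   i=9: 158   i=10: 10   i=11: 35
Match at i=11, j=9: x = 11·14 + 9 = 163.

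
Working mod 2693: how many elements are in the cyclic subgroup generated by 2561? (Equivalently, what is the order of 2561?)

2692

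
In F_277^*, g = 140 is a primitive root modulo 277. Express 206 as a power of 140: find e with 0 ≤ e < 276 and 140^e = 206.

266

Baby-step giant-step with m = ceil(sqrt(276)) = 17.
Baby table (140^j mod 277 for j=0..16):
  0:1  1:140  2:210  3:38  4:57  5:224  6:59  7:227
  8:202  9:26  10:39  11:197  12:157  13:97  14:7  15:149
  16:85
Giant step factor: 140^(-17) ≡ 151 (mod 277).
Scan 206·151^i mod 277 for i = 0, 1, …:
  i=0: 206   i=1: 82   i=2: 194   i=3: 209
  i=4: 258   i=5: 178   i=6: 9   i=7: 251
  i=8: 229   i=9: 231     …   i=14: 49
  i=15: 197
Match at i=15, j=11: e = 15·17 + 11 = 266.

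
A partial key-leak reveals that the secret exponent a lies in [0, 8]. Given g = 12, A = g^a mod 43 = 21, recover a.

6

Compute 12^0 mod 43 = 1, then multiply by 12 repeatedly:
  12^0=1  12^1=12  12^2=15  12^3=8  12^4=10
  12^5=34  12^6=21
Found 21 at exponent 6.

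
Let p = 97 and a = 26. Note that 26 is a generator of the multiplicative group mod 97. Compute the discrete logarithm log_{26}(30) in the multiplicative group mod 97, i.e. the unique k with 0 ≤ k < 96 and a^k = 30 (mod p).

75

Baby-step giant-step with m = ceil(sqrt(96)) = 10.
Baby table (26^j mod 97 for j=0..9):
  0:1  1:26  2:94  3:19  4:9  5:40  6:70  7:74
  8:81  9:69
Giant step factor: 26^(-10) ≡ 95 (mod 97).
Scan 30·95^i mod 97 for i = 0, 1, …:
  i=0: 30   i=1: 37   i=2: 23   i=3: 51
  i=4: 92   i=5: 10   i=6: 77   i=7: 40
Match at i=7, j=5: k = 7·10 + 5 = 75.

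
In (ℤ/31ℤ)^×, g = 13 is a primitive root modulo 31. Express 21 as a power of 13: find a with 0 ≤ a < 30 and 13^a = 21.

19

Successive powers of 13 modulo 31:
  13^0=1  13^1=13  13^2=14  13^3=27  13^4=10  13^5=6
  13^6=16  13^7=22  13^8=7  13^9=29  13^10=5  13^11=3
  13^12=8  13^13=11  13^14=19  13^15=30  13^16=18  13^17=17
  13^18=4  13^19=21
So 13^19 ≡ 21 (mod 31), giving a = 19.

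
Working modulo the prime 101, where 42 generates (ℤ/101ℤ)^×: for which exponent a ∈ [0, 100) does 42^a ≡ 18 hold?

41

Baby-step giant-step with m = ceil(sqrt(100)) = 10.
Baby table (42^j mod 101 for j=0..9):
  0:1  1:42  2:47  3:55  4:88  5:60  6:96  7:93
  8:68  9:28
Giant step factor: 42^(-10) ≡ 14 (mod 101).
Scan 18·14^i mod 101 for i = 0, 1, …:
  i=0: 18   i=1: 50   i=2: 94   i=3: 3
  i=4: 42
Match at i=4, j=1: a = 4·10 + 1 = 41.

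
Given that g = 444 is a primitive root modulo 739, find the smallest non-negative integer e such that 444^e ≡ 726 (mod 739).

Baby-step giant-step with m = ceil(sqrt(738)) = 28.
Baby table (444^j mod 739 for j=0..27):
  0:1  1:444  2:562  3:485  4:291  5:618  6:223  7:725
  8:435  9:261  10:600  11:360  12:216  13:573  14:196  15:561
  16:41  17:468  18:133  19:671  20:107  21:212  22:275  23:165
  24:99  25:355  26:213  27:719
Giant step factor: 444^(-28) ≡ 431 (mod 739).
Scan 726·431^i mod 739 for i = 0, 1, …:
  i=0: 726   i=1: 309   i=2: 159   i=3: 541
  i=4: 386   i=5: 91   i=6: 54   i=7: 365
  i=8: 647   i=9: 254     …   i=21: 692
  i=22: 435
Match at i=22, j=8: e = 22·28 + 8 = 624.

624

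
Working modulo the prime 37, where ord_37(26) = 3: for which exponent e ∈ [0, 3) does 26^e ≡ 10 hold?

2

Successive powers of 26 modulo 37:
  26^0=1  26^1=26  26^2=10
So 26^2 ≡ 10 (mod 37), giving e = 2.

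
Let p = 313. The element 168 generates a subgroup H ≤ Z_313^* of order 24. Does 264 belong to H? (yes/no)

no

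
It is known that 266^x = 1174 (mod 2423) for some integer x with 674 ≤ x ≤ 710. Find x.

Compute 266^674 mod 2423 = 295, then multiply by 266 repeatedly:
  266^674=295  266^675=934  266^676=1298  266^677=1202  266^678=2319
  266^679=1412  266^680=27  266^681=2336  266^682=1088  266^683=1071
  266^684=1395  266^685=351  266^686=1292  266^687=2029  266^688=1808
  266^689=1174
Found 1174 at exponent 689.

689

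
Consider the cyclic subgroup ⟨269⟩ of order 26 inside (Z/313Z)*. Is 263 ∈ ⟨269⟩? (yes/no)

263 ∈ ⟨269⟩ iff 263^26 ≡ 1 (mod 313), since |⟨269⟩| = 26.
263^26 mod 313 = 214.
Since 214 ≠ 1, 263 does not lie in the subgroup.

no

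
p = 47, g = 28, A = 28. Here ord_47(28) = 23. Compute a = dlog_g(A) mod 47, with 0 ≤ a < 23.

1

Successive powers of 28 modulo 47:
  28^0=1  28^1=28
So 28^1 ≡ 28 (mod 47), giving a = 1.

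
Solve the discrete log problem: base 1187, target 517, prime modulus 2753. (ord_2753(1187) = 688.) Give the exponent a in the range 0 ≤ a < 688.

Baby-step giant-step with m = ceil(sqrt(688)) = 27.
Baby table (1187^j mod 2753 for j=0..26):
  0:1  1:1187  2:2186  3:1456  4:2141  5:348  6:126  7:900
  8:136  9:1758  10:2725  11:2553  12:2111  13:527  14:618  15:1268
  16:1978  17:2330  18:1698  19:330  20:784  21:94  22:1458  23:1762
  24:1967  25:285  26:2429
Giant step factor: 1187^(-27) ≡ 632 (mod 2753).
Scan 517·632^i mod 2753 for i = 0, 1, …:
  i=0: 517   i=1: 1890   i=2: 2431   i=3: 218
  i=4: 126
Match at i=4, j=6: a = 4·27 + 6 = 114.

114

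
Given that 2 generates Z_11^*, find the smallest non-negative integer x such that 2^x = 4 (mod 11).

2

Successive powers of 2 modulo 11:
  2^0=1  2^1=2  2^2=4
So 2^2 ≡ 4 (mod 11), giving x = 2.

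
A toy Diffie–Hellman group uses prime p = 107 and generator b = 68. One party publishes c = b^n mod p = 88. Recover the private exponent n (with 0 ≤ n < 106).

35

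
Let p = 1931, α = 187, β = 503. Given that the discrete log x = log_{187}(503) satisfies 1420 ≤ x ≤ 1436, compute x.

1424

Compute 187^1420 mod 1931 = 845, then multiply by 187 repeatedly:
  187^1420=845  187^1421=1604  187^1422=643  187^1423=519  187^1424=503
Found 503 at exponent 1424.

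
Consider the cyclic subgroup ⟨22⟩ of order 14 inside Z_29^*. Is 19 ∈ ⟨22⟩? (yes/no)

no

⟨22⟩ has order 14; its elements mod 29 are {1, 4, 5, 6, 7, 9, 13, 16, 20, 22, 23, 24, 25, 28}.
19 is not in this set.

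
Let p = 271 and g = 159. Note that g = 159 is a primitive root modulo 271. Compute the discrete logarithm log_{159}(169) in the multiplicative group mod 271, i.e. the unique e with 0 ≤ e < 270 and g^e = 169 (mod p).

30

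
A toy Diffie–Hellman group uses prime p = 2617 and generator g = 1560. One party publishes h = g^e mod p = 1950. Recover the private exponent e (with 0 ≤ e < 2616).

1962

Baby-step giant-step with m = ceil(sqrt(2616)) = 52.
Baby table (1560^j mod 2617 for j=0..51):
  0:1  1:1560  2:2407  3:2142  4:2228  5:304  6:563  7:1585
  8:2152  9:2126  10:821  11:1047  12:312  13:2575  14:2522  15:969
  16:1631  17:636  18:317  19:2524  20:1472  21:1211  22:2303  23:2156
  24:515  25:2598  26:1764  27:1373  28:1174  29:2157  30:2075  31:2388
  32:1289  33:984  34:1478  35:103  36:1043  37:1923  38:798  39:1805
  40:2525  41:415  42:1001  43:1828  44:1767  45:819  46:544  47:732
  48:908  49:683  50:361  51:505
Giant step factor: 1560^(-52) ≡ 2081 (mod 2617).
Scan 1950·2081^i mod 2617 for i = 0, 1, …:
  i=0: 1950   i=1: 1600   i=2: 776   i=3: 167
  i=4: 2083   i=5: 971   i=6: 327   i=7: 67
  i=8: 726   i=9: 797     …   i=36: 809
  i=37: 798
Match at i=37, j=38: e = 37·52 + 38 = 1962.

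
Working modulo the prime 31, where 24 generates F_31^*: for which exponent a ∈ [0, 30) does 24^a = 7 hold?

16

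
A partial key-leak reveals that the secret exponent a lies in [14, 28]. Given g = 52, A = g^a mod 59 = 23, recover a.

Compute 52^14 mod 59 = 28, then multiply by 52 repeatedly:
  52^14=28  52^15=40  52^16=15  52^17=13  52^18=27
  52^19=47  52^20=25  52^21=2  52^22=45  52^23=39
  52^24=22  52^25=23
Found 23 at exponent 25.

25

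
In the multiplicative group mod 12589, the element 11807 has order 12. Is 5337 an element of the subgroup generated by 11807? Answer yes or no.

yes

5337 ∈ ⟨11807⟩ iff 5337^12 ≡ 1 (mod 12589), since |⟨11807⟩| = 12.
5337^12 mod 12589 = 1.
Since 1 = 1, 5337 lies in the subgroup.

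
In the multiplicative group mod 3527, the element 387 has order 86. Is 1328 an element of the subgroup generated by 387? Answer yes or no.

1328 ∈ ⟨387⟩ iff 1328^86 ≡ 1 (mod 3527), since |⟨387⟩| = 86.
1328^86 mod 3527 = 1226.
Since 1226 ≠ 1, 1328 does not lie in the subgroup.

no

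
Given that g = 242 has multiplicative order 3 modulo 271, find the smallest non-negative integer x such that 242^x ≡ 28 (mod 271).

Successive powers of 242 modulo 271:
  242^0=1  242^1=242  242^2=28
So 242^2 ≡ 28 (mod 271), giving x = 2.

2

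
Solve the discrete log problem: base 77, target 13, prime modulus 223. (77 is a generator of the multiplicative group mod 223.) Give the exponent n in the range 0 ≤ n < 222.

81

Baby-step giant-step with m = ceil(sqrt(222)) = 15.
Baby table (77^j mod 223 for j=0..14):
  0:1  1:77  2:131  3:52  4:213  5:122  6:28  7:149
  8:100  9:118  10:166  11:71  12:115  13:158  14:124
Giant step factor: 77^(-15) ≡ 87 (mod 223).
Scan 13·87^i mod 223 for i = 0, 1, …:
  i=0: 13   i=1: 16   i=2: 54   i=3: 15
  i=4: 190   i=5: 28
Match at i=5, j=6: n = 5·15 + 6 = 81.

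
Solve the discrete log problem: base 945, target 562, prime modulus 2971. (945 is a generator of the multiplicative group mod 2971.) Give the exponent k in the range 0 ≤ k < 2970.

218

Baby-step giant-step with m = ceil(sqrt(2970)) = 55.
Baby table (945^j mod 2971 for j=0..54):
  0:1  1:945  2:1725  3:2017  4:1654  5:284  6:990  7:2656
  8:2396  9:318  10:439  11:1886  12:2641  13:105  14:1182  15:2865
  16:844  17:1352  18:110  19:2936  20:2577  21:2016  22:709  23:1530
  24:1944  25:1002  26:2112  27:2299  28:754  29:2461  30:2323  31:2637
  32:2267  33:224  34:739  35:170  36:216  37:2092  38:1225  39:1906
  40:744  41:1924  42:2899  43:293  44:582  45:355  46:2723  47:349
  48:24  49:1883  50:2777  51:872  52:1073  53:874  54:2963
Giant step factor: 945^(-55) ≡ 1592 (mod 2971).
Scan 562·1592^i mod 2971 for i = 0, 1, …:
  i=0: 562   i=1: 433   i=2: 64   i=3: 874
Match at i=3, j=53: k = 3·55 + 53 = 218.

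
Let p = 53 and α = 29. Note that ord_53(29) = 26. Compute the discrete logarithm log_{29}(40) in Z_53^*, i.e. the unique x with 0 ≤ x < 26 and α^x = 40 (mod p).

Successive powers of 29 modulo 53:
  29^0=1  29^1=29  29^2=46  29^3=9  29^4=49  29^5=43
  29^6=28  29^7=17  29^8=16  29^9=40
So 29^9 ≡ 40 (mod 53), giving x = 9.

9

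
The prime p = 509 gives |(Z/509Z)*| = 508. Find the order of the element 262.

254

The order of 262 must divide p − 1 = 508 = 2^2 · 127.
Divisors: 1, 2, 4, 127, 254, 508.
Check each in increasing order: 262^1 ≡ 262;  262^2 ≡ 438;  262^4 ≡ 460;  262^127 ≡ 508;  262^254 ≡ 1.
Smallest exponent giving 1 is 254.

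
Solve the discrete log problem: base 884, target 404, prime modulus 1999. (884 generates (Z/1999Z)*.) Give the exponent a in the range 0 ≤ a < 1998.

1428

Baby-step giant-step with m = ceil(sqrt(1998)) = 45.
Baby table (884^j mod 1999 for j=0..44):
  0:1  1:884  2:1846  3:680  4:1420  5:1907  6:631  7:83
  8:1408  9:1294  10:468  11:1918  12:360  13:399  14:892  15:922
  16:1455  17:863  18:1273  19:1894  20:1133  21:73  22:564  23:825
  24:1664  25:1711  26:1280  27:86  28:62  29:835  30:509  31:181
  32:84  33:293  34:1141  35:1148  36:1339  37:268  38:1030  39:975
  40:331  41:750  42:1331  43:1192  44:255
Giant step factor: 884^(-45) ≡ 351 (mod 1999).
Scan 404·351^i mod 1999 for i = 0, 1, …:
  i=0: 404   i=1: 1874   i=2: 103   i=3: 171
  i=4: 51   i=5: 1909   i=6: 394   i=7: 363
  i=8: 1476   i=9: 335     …   i=30: 1100
  i=31: 293
Match at i=31, j=33: a = 31·45 + 33 = 1428.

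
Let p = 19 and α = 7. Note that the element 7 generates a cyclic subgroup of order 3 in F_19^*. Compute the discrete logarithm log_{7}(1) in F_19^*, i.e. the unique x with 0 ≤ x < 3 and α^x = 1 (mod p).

0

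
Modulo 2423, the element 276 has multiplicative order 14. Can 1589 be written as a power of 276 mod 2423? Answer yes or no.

⟨276⟩ has order 14; its elements mod 2423 are {1, 155, 205, 276, 834, 851, 1063, 1360, 1572, 1589, 2147, 2218, 2268, 2422}.
1589 is in this set.

yes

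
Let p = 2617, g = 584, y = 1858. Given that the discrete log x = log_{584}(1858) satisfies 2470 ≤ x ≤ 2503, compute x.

2477

Compute 584^2470 mod 2617 = 2408, then multiply by 584 repeatedly:
  584^2470=2408  584^2471=943  584^2472=1142  584^2473=2210  584^2474=459
  584^2475=1122  584^2476=998  584^2477=1858
Found 1858 at exponent 2477.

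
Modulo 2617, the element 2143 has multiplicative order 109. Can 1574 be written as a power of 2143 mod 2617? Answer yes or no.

yes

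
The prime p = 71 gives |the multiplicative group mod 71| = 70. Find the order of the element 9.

The order of 9 must divide p − 1 = 70 = 2 · 5 · 7.
Divisors: 1, 2, 5, 7, 10, 14, 35, 70.
Check each in increasing order: 9^1 ≡ 9;  9^2 ≡ 10;  9^5 ≡ 48;  9^7 ≡ 54;  9^10 ≡ 32;  9^14 ≡ 5;  9^35 ≡ 1.
Smallest exponent giving 1 is 35.

35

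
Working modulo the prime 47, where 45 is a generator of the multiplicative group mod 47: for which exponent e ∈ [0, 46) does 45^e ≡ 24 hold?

Successive powers of 45 modulo 47:
  45^0=1  45^1=45  45^2=4  45^3=39  45^4=16  45^5=15
  45^6=17  45^7=13  45^8=21  45^9=5  45^10=37  45^11=20
  45^12=7  45^13=33  45^14=28  45^15=38  45^16=18  45^17=11
  45^18=25  45^19=44  45^20=6  45^21=35  45^22=24
So 45^22 ≡ 24 (mod 47), giving e = 22.

22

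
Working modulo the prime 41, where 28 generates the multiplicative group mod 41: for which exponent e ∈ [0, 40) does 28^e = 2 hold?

Successive powers of 28 modulo 41:
  28^0=1  28^1=28  28^2=5  28^3=17  28^4=25  28^5=3
  28^6=2
So 28^6 ≡ 2 (mod 41), giving e = 6.

6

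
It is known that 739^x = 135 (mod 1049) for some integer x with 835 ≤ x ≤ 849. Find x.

847

Compute 739^835 mod 1049 = 1008, then multiply by 739 repeatedly:
  739^835=1008  739^836=122  739^837=993  739^838=576  739^839=819
  739^840=1017  739^841=479  739^842=468  739^843=731  739^844=1023
  739^845=717  739^846=118  739^847=135
Found 135 at exponent 847.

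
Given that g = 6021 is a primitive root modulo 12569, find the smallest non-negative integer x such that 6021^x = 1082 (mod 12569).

2519

Baby-step giant-step with m = ceil(sqrt(12568)) = 113.
Baby table (6021^j mod 12569 for j=0..112):
  0:1  1:6021  2:3445  3:3495  4:2889  5:11742  6:10526  7:4148
  8:505  9:11476  10:5203  11:5315  12:941  13:9711  14:11512  15:8286
  16:3645  17:1071  18:594  19:6878  20:10152  21:2145  22:6682  23:11522
  24:5651  25:388  26:10883  27:4346  28:11177  29:2291  30:5918  31:11732
  32:592  33:7405  34:3262  35:7724  36:904  37:607  38:9737  39:4661
  40:9873  41:6532  42:771  43:4230  44:4036  45:4879  46:2706  47:3402
  48:8541  49:5582  50:12285  51:11989  52:2002  53:371  54:9078  55:8626
  56:2038  57:3454  58:7408  59:8756  60:5490  61:11389  62:9274  63:7256
  64:11101  65:9748  66:8047  67:10061  68:7270  69:7412  70:7702  71:6701
  72:231  73:8261  74:3948  75:2929  76:1202  77:10067  78:5689  79:2944
  80:3534  81:11466  82:7838  83:8572  84:3698  85:5959  86:7213  87:3578
  88:12441  89:8590  90:11524  91:5124  92:7278  93:5304  94:10124  95:9523
  96:10774  97:1645  98:173  99:10975  100:5242  101:1323  102:9606  103:7757
  104:11062  105:1171  106:11951  107:12015  108:7720  109:1958  110:11965  111:8326
  112:5674
Giant step factor: 6021^(-113) ≡ 9016 (mod 12569).
Scan 1082·9016^i mod 12569 for i = 0, 1, …:
  i=0: 1082   i=1: 1768   i=2: 2796   i=3: 7891
  i=4: 4716   i=5: 11098   i=6: 10328   i=7: 6096
  i=8: 9868   i=9: 6506     …   i=21: 7020
  i=22: 7405
Match at i=22, j=33: x = 22·113 + 33 = 2519.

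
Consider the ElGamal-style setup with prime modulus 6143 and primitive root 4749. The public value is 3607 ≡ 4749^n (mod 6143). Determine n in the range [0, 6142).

4912

Baby-step giant-step with m = ceil(sqrt(6142)) = 79.
Baby table (4749^j mod 6143 for j=0..78):
  0:1  1:4749  2:2048  3:1583  4:4778  5:4623  6:5688  7:1541
  8:1896  9:4609  10:632  11:3584  12:4306  13:5290  14:3483  15:3811
  16:1161  17:3318  18:387  19:1106  20:129  21:4464  22:43  23:1488
  24:2062  25:496  26:2735  27:2213  28:5007  29:4833  30:1669  31:1611
  32:2604  33:537  34:868  35:179  36:2337  37:4155  38:779  39:1385
  40:4355  41:4557  42:5547  43:1519  44:1849  45:2554  46:2664  47:2899
  48:888  49:3014  50:296  51:5100  52:4194  53:1700  54:1398  55:4662
  56:466  57:1554  58:2203  59:518  60:2782  61:4268  62:2975  63:5518
  64:5087  65:3887  66:5791  67:5391  68:3978  69:1797  70:1326  71:599
  72:442  73:4295  74:2195  75:5527  76:4827  77:3890  78:1609
Giant step factor: 4749^(-79) ≡ 5415 (mod 6143).
Scan 3607·5415^i mod 6143 for i = 0, 1, …:
  i=0: 3607   i=1: 3308   i=2: 5975   i=3: 5587
  i=4: 5473   i=5: 2463   i=6: 692   i=7: 6093
  i=8: 5685   i=9: 1702     …   i=61: 1185
  i=62: 3483
Match at i=62, j=14: n = 62·79 + 14 = 4912.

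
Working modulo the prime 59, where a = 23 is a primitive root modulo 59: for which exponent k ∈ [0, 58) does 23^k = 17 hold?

Successive powers of 23 modulo 59:
  23^0=1  23^1=23  23^2=57  23^3=13  23^4=4  23^5=33
  23^6=51  23^7=52  23^8=16  23^9=14  23^10=27  23^11=31
  23^12=5  23^13=56  23^14=49  23^15=6  23^16=20  23^17=47
  23^18=19  23^19=24  23^20=21  23^21=11  23^22=17
So 23^22 ≡ 17 (mod 59), giving k = 22.

22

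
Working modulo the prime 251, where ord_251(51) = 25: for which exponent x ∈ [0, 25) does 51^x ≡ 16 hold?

Successive powers of 51 modulo 251:
  51^0=1  51^1=51  51^2=91  51^3=123  51^4=249  51^5=149
  51^6=69  51^7=5  51^8=4  51^9=204  51^10=113  51^11=241
  51^12=243  51^13=94  51^14=25  51^15=20  51^16=16
So 51^16 ≡ 16 (mod 251), giving x = 16.

16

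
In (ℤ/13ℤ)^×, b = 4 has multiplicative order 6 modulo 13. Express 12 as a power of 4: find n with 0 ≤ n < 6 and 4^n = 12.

3

Successive powers of 4 modulo 13:
  4^0=1  4^1=4  4^2=3  4^3=12
So 4^3 ≡ 12 (mod 13), giving n = 3.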